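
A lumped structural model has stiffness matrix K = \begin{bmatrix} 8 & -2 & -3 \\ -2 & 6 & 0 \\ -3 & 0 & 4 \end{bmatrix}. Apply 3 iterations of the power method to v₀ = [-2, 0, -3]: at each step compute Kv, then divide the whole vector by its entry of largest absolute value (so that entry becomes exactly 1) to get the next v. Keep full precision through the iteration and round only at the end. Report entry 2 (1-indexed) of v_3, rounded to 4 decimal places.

-0.7356

Kv0 = (-7.00000, 4.00000, -6.00000); divide by -7.00000 → v1 = (1.00000, -0.57143, 0.85714)
Kv1 = (6.57143, -5.42857, 0.42857); divide by 6.57143 → v2 = (1.00000, -0.82609, 0.06522)
Kv2 = (9.45652, -6.95652, -2.73913); divide by 9.45652 → v3 = (1.00000, -0.73563, -0.28966)
Requested entry of v3: 320/-435 = -0.7356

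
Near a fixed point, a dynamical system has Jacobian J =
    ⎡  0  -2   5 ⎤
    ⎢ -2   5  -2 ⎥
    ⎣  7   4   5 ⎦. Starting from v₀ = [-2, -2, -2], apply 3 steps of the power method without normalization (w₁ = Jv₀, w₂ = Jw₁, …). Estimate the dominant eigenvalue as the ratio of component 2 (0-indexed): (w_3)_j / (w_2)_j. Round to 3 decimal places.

w1 = Jv₀ = (0·(-2) + (-2)·(-2) + 5·(-2); (-2)·(-2) + 5·(-2) + (-2)·(-2); 7·(-2) + 4·(-2) + 5·(-2)) = (-6, -2, -32)
w2 = Jw1 = (0·(-6) + (-2)·(-2) + 5·(-32); (-2)·(-6) + 5·(-2) + (-2)·(-32); 7·(-6) + 4·(-2) + 5·(-32)) = (-156, 66, -210)
w3 = Jw2 = (-1182, 1062, -1878)
Ratio at component: -1878 / -210 = 8.943

8.943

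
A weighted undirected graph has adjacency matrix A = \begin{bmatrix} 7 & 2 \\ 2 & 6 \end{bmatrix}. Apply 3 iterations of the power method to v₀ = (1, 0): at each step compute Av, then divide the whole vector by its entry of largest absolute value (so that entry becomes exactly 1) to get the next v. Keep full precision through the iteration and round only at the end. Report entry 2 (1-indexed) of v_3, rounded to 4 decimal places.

0.6194

Av0 = (7.00000, 2.00000); divide by 7.00000 → v1 = (1.00000, 0.28571)
Av1 = (7.57143, 3.71429); divide by 7.57143 → v2 = (1.00000, 0.49057)
Av2 = (7.98113, 4.94340); divide by 7.98113 → v3 = (1.00000, 0.61939)
Requested entry of v3: 262/423 = 0.6194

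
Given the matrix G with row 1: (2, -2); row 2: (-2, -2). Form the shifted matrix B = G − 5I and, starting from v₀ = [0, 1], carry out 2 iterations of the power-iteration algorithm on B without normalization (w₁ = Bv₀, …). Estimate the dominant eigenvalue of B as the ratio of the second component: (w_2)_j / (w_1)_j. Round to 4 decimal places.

μ ≈ -7.5714

B = G − 5I has rows (-3, -2); (-2, -7)
w1 = Bv₀ = ((-3)·0 + (-2)·1; (-2)·0 + (-7)·1) = (-2, -7)
w2 = Bw1 = ((-3)·(-2) + (-2)·(-7); (-2)·(-2) + (-7)·(-7)) = (20, 53)
Ratio: 53/-7 = -7.5714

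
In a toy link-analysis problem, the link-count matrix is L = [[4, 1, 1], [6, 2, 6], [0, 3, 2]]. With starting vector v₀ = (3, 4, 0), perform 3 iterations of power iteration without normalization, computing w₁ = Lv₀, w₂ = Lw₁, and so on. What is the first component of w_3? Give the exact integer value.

w1 = Lv₀ = (4·3 + 1·4 + 1·0; 6·3 + 2·4 + 6·0; 0·3 + 3·4 + 2·0) = (16, 26, 12)
w2 = Lw1 = (4·16 + 1·26 + 1·12; 6·16 + 2·26 + 6·12; 0·16 + 3·26 + 2·12) = (102, 220, 102)
w3 = Lw2 = (730, 1664, 864)
The requested component of w3 is 730.

730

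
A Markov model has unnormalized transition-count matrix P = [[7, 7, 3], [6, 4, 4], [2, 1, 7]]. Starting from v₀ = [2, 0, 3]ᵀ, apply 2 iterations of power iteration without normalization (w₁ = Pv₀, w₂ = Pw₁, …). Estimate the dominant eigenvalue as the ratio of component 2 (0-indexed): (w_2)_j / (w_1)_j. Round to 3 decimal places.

w1 = Pv₀ = (7·2 + 7·0 + 3·3; 6·2 + 4·0 + 4·3; 2·2 + 1·0 + 7·3) = (23, 24, 25)
w2 = Pw1 = (7·23 + 7·24 + 3·25; 6·23 + 4·24 + 4·25; 2·23 + 1·24 + 7·25) = (404, 334, 245)
Ratio at component: 245 / 25 = 9.800

9.800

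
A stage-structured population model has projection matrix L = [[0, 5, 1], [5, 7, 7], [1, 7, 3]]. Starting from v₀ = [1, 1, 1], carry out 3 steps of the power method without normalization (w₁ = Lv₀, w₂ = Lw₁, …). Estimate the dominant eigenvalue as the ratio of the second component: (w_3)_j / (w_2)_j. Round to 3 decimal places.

w1 = Lv₀ = (0·1 + 5·1 + 1·1; 5·1 + 7·1 + 7·1; 1·1 + 7·1 + 3·1) = (6, 19, 11)
w2 = Lw1 = (0·6 + 5·19 + 1·11; 5·6 + 7·19 + 7·11; 1·6 + 7·19 + 3·11) = (106, 240, 172)
w3 = Lw2 = (1372, 3414, 2302)
Ratio at component: 3414 / 240 = 14.225

λ ≈ 14.225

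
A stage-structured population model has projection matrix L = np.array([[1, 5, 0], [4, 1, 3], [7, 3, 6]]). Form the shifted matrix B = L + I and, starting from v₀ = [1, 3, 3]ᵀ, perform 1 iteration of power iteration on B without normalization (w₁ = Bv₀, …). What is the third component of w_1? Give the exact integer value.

37

B = L + I has rows (2, 5, 0); (4, 2, 3); (7, 3, 7)
w1 = Bv₀ = (17, 19, 37)
Requested component of w1: 37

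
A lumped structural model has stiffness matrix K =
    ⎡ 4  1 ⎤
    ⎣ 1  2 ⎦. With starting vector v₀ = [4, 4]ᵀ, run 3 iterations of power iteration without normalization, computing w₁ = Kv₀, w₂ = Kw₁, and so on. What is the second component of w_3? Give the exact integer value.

180

w1 = Kv₀ = (20, 12)
w2 = Kw1 = (92, 44)
w3 = Kw2 = (412, 180)
The requested component of w3 is 180.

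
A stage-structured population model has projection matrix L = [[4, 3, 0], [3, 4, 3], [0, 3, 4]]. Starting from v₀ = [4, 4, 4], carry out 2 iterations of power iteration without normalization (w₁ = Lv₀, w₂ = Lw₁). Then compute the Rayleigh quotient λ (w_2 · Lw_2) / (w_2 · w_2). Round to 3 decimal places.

w1 = Lv₀ = (4·4 + 3·4 + 0·4; 3·4 + 4·4 + 3·4; 0·4 + 3·4 + 4·4) = (28, 40, 28)
w2 = Lw1 = (4·28 + 3·40 + 0·28; 3·28 + 4·40 + 3·28; 0·28 + 3·40 + 4·28) = (232, 328, 232)
Lw2 = (1912, 2704, 1912)
w2·Lw2 = 232·1912 + 328·2704 + 232·1912 = 1774080; w2·w2 = 232·232 + 328·328 + 232·232 = 215232
λ ≈ 1774080/215232 = 8.243

λ ≈ 8.243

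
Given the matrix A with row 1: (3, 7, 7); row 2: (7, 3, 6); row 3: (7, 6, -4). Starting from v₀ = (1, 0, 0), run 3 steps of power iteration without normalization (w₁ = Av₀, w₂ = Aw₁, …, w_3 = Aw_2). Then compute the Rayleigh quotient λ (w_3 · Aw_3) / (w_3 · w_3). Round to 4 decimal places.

λ ≈ 14.1591

w1 = Av₀ = (3·1 + 7·0 + 7·0; 7·1 + 3·0 + 6·0; 7·1 + 6·0 + (-4)·0) = (3, 7, 7)
w2 = Aw1 = (3·3 + 7·7 + 7·7; 7·3 + 3·7 + 6·7; 7·3 + 6·7 + (-4)·7) = (107, 84, 35)
w3 = Aw2 = (1154, 1211, 1113)
Aw3 = (19730, 18389, 10892)
w3·Aw3 = 1154·19730 + 1211·18389 + 1113·10892 = 57160295; w3·w3 = 1154·1154 + 1211·1211 + 1113·1113 = 4037006
λ ≈ 57160295/4037006 = 14.1591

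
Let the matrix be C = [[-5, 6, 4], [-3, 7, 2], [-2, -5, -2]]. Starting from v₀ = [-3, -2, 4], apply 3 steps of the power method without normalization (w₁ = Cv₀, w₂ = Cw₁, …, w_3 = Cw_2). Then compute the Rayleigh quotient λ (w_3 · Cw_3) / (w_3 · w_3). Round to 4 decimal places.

w1 = Cv₀ = ((-5)·(-3) + 6·(-2) + 4·4; (-3)·(-3) + 7·(-2) + 2·4; (-2)·(-3) + (-5)·(-2) + (-2)·4) = (19, 3, 8)
w2 = Cw1 = ((-5)·19 + 6·3 + 4·8; (-3)·19 + 7·3 + 2·8; (-2)·19 + (-5)·3 + (-2)·8) = (-45, -20, -69)
w3 = Cw2 = (-171, -143, 328)
Cw3 = (1309, 168, 401)
w3·Cw3 = (-171)·1309 + (-143)·168 + 328·401 = -116335; w3·w3 = (-171)·(-171) + (-143)·(-143) + 328·328 = 157274
λ ≈ -116335/157274 = -0.7397

-0.7397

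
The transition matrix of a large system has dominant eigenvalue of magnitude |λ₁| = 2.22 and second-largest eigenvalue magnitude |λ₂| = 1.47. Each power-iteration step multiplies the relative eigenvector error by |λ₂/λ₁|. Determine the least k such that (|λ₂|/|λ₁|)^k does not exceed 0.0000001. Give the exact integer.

40

|λ₂/λ₁| = 1.47/2.22 = 0.66216
Need k ≥ ln(0.0000001) / ln(0.66216) = -16.1181 / -0.4122 ≈ 39.098
Smallest integer k satisfying the bound: 40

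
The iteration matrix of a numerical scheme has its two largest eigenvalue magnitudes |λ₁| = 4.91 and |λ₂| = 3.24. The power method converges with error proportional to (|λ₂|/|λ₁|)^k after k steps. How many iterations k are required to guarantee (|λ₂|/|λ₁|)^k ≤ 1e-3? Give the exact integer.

17

|λ₂/λ₁| = 3.24/4.91 = 0.65988
Need k ≥ ln(1e-3) / ln(0.65988) = -6.9078 / -0.4157 ≈ 16.617
Smallest integer k satisfying the bound: 17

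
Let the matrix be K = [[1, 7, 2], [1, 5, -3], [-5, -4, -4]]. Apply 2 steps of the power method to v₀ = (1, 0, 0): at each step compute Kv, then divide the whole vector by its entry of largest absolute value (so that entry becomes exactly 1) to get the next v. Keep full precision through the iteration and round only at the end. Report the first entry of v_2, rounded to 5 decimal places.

-0.09524

Kv0 = (1.000000, 1.000000, -5.000000); divide by -5.000000 → v1 = (-0.200000, -0.200000, 1.000000)
Kv1 = (0.400000, -4.200000, -2.200000); divide by -4.200000 → v2 = (-0.095238, 1.000000, 0.523810)
Requested entry of v2: -2/21 = -0.09524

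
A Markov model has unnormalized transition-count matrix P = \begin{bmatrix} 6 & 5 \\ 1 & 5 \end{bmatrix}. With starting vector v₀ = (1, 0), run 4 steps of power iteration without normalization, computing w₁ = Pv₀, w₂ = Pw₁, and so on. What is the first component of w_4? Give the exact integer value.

2286

w1 = Pv₀ = (6·1 + 5·0; 1·1 + 5·0) = (6, 1)
w2 = Pw1 = (6·6 + 5·1; 1·6 + 5·1) = (41, 11)
w3 = Pw2 = (301, 96)
w4 = Pw3 = (2286, 781)
The requested component of w4 is 2286.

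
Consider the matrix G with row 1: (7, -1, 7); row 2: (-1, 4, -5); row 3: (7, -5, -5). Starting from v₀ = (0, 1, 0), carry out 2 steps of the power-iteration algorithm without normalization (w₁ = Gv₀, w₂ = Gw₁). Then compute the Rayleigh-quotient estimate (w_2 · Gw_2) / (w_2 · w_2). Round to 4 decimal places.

λ ≈ 7.1679

w1 = Gv₀ = (7·0 + (-1)·1 + 7·0; (-1)·0 + 4·1 + (-5)·0; 7·0 + (-5)·1 + (-5)·0) = (-1, 4, -5)
w2 = Gw1 = (7·(-1) + (-1)·4 + 7·(-5); (-1)·(-1) + 4·4 + (-5)·(-5); 7·(-1) + (-5)·4 + (-5)·(-5)) = (-46, 42, -2)
Gw2 = (-378, 224, -522)
w2·Gw2 = (-46)·(-378) + 42·224 + (-2)·(-522) = 27840; w2·w2 = (-46)·(-46) + 42·42 + (-2)·(-2) = 3884
λ ≈ 27840/3884 = 7.1679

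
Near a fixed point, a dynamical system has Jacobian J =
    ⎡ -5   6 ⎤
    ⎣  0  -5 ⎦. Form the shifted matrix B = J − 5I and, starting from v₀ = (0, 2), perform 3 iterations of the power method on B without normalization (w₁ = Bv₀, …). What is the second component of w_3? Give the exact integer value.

-2000

B = J − 5I has rows (-10, 6); (0, -10)
w1 = Bv₀ = ((-10)·0 + 6·2; 0·0 + (-10)·2) = (12, -20)
w2 = Bw1 = ((-10)·12 + 6·(-20); 0·12 + (-10)·(-20)) = (-240, 200)
w3 = Bw2 = (3600, -2000)
Requested component of w3: -2000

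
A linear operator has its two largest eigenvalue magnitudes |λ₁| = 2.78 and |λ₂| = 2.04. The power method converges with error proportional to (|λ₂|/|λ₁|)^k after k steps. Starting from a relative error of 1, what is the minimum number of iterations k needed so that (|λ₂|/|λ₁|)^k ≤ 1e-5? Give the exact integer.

38

|λ₂/λ₁| = 2.04/2.78 = 0.73381
Need k ≥ ln(1e-5) / ln(0.73381) = -11.5129 / -0.3095 ≈ 37.198
Smallest integer k satisfying the bound: 38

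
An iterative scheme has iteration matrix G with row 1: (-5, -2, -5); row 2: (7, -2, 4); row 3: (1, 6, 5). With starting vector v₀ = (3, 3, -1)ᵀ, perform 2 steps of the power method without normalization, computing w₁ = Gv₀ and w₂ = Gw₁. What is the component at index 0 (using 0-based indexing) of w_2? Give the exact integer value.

-22

w1 = Gv₀ = (-16, 11, 16)
w2 = Gw1 = (-22, -70, 130)
The requested component of w2 is -22.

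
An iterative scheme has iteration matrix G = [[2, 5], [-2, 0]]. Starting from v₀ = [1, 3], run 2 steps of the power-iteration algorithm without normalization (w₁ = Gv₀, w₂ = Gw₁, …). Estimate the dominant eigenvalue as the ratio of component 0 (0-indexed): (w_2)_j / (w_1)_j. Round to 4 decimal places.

w1 = Gv₀ = (2·1 + 5·3; (-2)·1 + 0·3) = (17, -2)
w2 = Gw1 = (2·17 + 5·(-2); (-2)·17 + 0·(-2)) = (24, -34)
Ratio at component: 24 / 17 = 1.4118

λ ≈ 1.4118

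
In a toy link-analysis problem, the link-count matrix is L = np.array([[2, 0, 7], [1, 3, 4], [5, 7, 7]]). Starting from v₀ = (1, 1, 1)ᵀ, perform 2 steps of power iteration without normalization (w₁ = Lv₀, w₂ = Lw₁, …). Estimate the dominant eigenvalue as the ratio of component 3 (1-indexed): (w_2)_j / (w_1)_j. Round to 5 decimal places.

w1 = Lv₀ = (2·1 + 0·1 + 7·1; 1·1 + 3·1 + 4·1; 5·1 + 7·1 + 7·1) = (9, 8, 19)
w2 = Lw1 = (2·9 + 0·8 + 7·19; 1·9 + 3·8 + 4·19; 5·9 + 7·8 + 7·19) = (151, 109, 234)
Ratio at component: 234 / 19 = 12.31579

λ ≈ 12.31579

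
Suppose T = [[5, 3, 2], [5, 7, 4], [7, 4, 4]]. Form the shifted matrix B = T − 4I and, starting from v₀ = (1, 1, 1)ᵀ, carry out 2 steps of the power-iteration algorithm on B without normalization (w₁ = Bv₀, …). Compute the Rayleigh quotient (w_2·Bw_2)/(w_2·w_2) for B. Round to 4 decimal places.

μ ≈ 9.3742

B = T − 4I has rows (1, 3, 2); (5, 3, 4); (7, 4, 0)
w1 = Bv₀ = (1·1 + 3·1 + 2·1; 5·1 + 3·1 + 4·1; 7·1 + 4·1 + 0·1) = (6, 12, 11)
w2 = Bw1 = (1·6 + 3·12 + 2·11; 5·6 + 3·12 + 4·11; 7·6 + 4·12 + 0·11) = (64, 110, 90)
Bw2 = (574, 1010, 888)
w2·Bw2 = 227756; w2·w2 = 24296; μ ≈ 227756/24296 = 9.3742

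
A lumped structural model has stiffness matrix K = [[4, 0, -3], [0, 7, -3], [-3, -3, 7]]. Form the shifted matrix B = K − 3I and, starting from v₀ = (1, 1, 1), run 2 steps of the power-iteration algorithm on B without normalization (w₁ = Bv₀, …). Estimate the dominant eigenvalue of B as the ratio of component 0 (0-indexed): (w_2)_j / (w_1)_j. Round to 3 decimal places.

B = K − 3I has rows (1, 0, -3); (0, 4, -3); (-3, -3, 4)
w1 = Bv₀ = (1·1 + 0·1 + (-3)·1; 0·1 + 4·1 + (-3)·1; (-3)·1 + (-3)·1 + 4·1) = (-2, 1, -2)
w2 = Bw1 = (1·(-2) + 0·1 + (-3)·(-2); 0·(-2) + 4·1 + (-3)·(-2); (-3)·(-2) + (-3)·1 + 4·(-2)) = (4, 10, -5)
Ratio: 4/-2 = -2.000

μ ≈ -2.000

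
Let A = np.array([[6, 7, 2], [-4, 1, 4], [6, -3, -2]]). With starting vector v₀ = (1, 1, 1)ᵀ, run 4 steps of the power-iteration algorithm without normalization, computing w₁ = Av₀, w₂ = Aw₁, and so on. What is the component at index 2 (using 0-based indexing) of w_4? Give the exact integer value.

1429

w1 = Av₀ = (6·1 + 7·1 + 2·1; (-4)·1 + 1·1 + 4·1; 6·1 + (-3)·1 + (-2)·1) = (15, 1, 1)
w2 = Aw1 = (6·15 + 7·1 + 2·1; (-4)·15 + 1·1 + 4·1; 6·15 + (-3)·1 + (-2)·1) = (99, -55, 85)
w3 = Aw2 = (379, -111, 589)
w4 = Aw3 = (2675, 729, 1429)
The requested component of w4 is 1429.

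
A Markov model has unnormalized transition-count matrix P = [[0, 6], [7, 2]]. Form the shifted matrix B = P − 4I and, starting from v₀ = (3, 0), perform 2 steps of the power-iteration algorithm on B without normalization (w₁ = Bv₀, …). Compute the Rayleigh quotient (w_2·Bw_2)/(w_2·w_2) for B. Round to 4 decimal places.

μ ≈ -9.4875

B = P − 4I has rows (-4, 6); (7, -2)
w1 = Bv₀ = ((-4)·3 + 6·0; 7·3 + (-2)·0) = (-12, 21)
w2 = Bw1 = ((-4)·(-12) + 6·21; 7·(-12) + (-2)·21) = (174, -126)
Bw2 = (-1452, 1470)
w2·Bw2 = -437868; w2·w2 = 46152; μ ≈ -437868/46152 = -9.4875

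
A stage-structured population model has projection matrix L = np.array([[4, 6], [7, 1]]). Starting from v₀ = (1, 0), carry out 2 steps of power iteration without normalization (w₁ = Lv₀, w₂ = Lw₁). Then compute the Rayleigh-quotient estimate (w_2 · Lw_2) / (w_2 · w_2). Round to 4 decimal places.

λ ≈ 8.9499

w1 = Lv₀ = (4, 7)
w2 = Lw1 = (58, 35)
Lw2 = (442, 441)
w2·Lw2 = 58·442 + 35·441 = 41071; w2·w2 = 58·58 + 35·35 = 4589
λ ≈ 41071/4589 = 8.9499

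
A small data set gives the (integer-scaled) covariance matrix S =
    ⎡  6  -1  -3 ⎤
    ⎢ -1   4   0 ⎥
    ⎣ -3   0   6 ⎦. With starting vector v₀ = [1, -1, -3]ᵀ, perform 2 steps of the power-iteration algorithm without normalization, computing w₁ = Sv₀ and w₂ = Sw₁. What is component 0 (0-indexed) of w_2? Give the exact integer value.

164

w1 = Sv₀ = (6·1 + (-1)·(-1) + (-3)·(-3); (-1)·1 + 4·(-1) + 0·(-3); (-3)·1 + 0·(-1) + 6·(-3)) = (16, -5, -21)
w2 = Sw1 = (6·16 + (-1)·(-5) + (-3)·(-21); (-1)·16 + 4·(-5) + 0·(-21); (-3)·16 + 0·(-5) + 6·(-21)) = (164, -36, -174)
The requested component of w2 is 164.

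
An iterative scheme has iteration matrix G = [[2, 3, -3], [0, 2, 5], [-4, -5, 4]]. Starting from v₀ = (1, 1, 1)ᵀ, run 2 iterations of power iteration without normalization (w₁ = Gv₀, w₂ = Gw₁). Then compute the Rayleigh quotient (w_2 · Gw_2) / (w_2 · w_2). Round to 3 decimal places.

λ ≈ 6.263

w1 = Gv₀ = (2·1 + 3·1 + (-3)·1; 0·1 + 2·1 + 5·1; (-4)·1 + (-5)·1 + 4·1) = (2, 7, -5)
w2 = Gw1 = (2·2 + 3·7 + (-3)·(-5); 0·2 + 2·7 + 5·(-5); (-4)·2 + (-5)·7 + 4·(-5)) = (40, -11, -63)
Gw2 = (236, -337, -357)
w2·Gw2 = 40·236 + (-11)·(-337) + (-63)·(-357) = 35638; w2·w2 = 40·40 + (-11)·(-11) + (-63)·(-63) = 5690
λ ≈ 35638/5690 = 6.263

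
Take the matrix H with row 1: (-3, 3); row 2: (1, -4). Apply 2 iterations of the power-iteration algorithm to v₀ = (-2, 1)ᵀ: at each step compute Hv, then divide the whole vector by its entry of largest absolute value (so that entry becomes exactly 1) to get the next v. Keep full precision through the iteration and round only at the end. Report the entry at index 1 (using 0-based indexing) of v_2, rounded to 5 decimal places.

-0.73333

Hv0 = (9.000000, -6.000000); divide by 9.000000 → v1 = (1.000000, -0.666667)
Hv1 = (-5.000000, 3.666667); divide by -5.000000 → v2 = (1.000000, -0.733333)
Requested entry of v2: 33/-45 = -0.73333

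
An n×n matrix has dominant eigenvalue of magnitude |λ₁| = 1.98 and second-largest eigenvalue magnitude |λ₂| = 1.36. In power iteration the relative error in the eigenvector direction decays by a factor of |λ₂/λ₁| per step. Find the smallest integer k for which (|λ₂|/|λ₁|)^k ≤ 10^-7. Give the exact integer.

|λ₂/λ₁| = 1.36/1.98 = 0.68687
Need k ≥ ln(10^-7) / ln(0.68687) = -16.1181 / -0.3756 ≈ 42.912
Smallest integer k satisfying the bound: 43

43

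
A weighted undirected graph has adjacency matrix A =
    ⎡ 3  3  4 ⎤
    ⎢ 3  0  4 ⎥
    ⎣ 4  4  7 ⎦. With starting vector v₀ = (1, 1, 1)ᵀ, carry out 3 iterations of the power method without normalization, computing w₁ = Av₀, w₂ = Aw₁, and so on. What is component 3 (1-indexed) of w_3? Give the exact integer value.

w1 = Av₀ = (3·1 + 3·1 + 4·1; 3·1 + 0·1 + 4·1; 4·1 + 4·1 + 7·1) = (10, 7, 15)
w2 = Aw1 = (3·10 + 3·7 + 4·15; 3·10 + 0·7 + 4·15; 4·10 + 4·7 + 7·15) = (111, 90, 173)
w3 = Aw2 = (1295, 1025, 2015)
The requested component of w3 is 2015.

2015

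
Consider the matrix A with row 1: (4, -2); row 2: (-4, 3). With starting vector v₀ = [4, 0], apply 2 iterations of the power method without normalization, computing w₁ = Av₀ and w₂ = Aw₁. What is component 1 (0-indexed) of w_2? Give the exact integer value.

w1 = Av₀ = (4·4 + (-2)·0; (-4)·4 + 3·0) = (16, -16)
w2 = Aw1 = (4·16 + (-2)·(-16); (-4)·16 + 3·(-16)) = (96, -112)
The requested component of w2 is -112.

-112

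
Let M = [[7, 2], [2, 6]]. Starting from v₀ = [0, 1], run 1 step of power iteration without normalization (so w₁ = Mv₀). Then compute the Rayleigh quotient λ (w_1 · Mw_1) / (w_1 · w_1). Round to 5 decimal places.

w1 = Mv₀ = (7·0 + 2·1; 2·0 + 6·1) = (2, 6)
Mw1 = (26, 40)
w1·Mw1 = 2·26 + 6·40 = 292; w1·w1 = 2·2 + 6·6 = 40
λ ≈ 292/40 = 7.30000

λ ≈ 7.30000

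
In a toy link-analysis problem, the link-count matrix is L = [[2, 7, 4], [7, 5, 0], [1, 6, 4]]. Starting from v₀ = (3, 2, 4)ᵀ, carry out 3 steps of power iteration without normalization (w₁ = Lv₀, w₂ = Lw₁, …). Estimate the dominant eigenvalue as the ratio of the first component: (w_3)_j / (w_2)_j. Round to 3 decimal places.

λ ≈ 12.249

w1 = Lv₀ = (2·3 + 7·2 + 4·4; 7·3 + 5·2 + 0·4; 1·3 + 6·2 + 4·4) = (36, 31, 31)
w2 = Lw1 = (2·36 + 7·31 + 4·31; 7·36 + 5·31 + 0·31; 1·36 + 6·31 + 4·31) = (413, 407, 346)
w3 = Lw2 = (5059, 4926, 4239)
Ratio at component: 5059 / 413 = 12.249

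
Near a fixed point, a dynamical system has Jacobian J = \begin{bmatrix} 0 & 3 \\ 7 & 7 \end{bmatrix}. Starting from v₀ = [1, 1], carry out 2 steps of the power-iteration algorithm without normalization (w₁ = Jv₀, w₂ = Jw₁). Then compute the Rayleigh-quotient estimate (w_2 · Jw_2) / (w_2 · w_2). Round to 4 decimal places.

9.3631

w1 = Jv₀ = (0·1 + 3·1; 7·1 + 7·1) = (3, 14)
w2 = Jw1 = (0·3 + 3·14; 7·3 + 7·14) = (42, 119)
Jw2 = (357, 1127)
w2·Jw2 = 42·357 + 119·1127 = 149107; w2·w2 = 42·42 + 119·119 = 15925
λ ≈ 149107/15925 = 9.3631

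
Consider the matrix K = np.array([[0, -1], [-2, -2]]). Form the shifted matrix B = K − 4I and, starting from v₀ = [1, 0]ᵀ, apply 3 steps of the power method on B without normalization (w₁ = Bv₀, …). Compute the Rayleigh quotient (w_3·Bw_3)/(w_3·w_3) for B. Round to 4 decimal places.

-6.7966

B = K − 4I has rows (-4, -1); (-2, -6)
w1 = Bv₀ = (-4, -2)
w2 = Bw1 = (18, 20)
w3 = Bw2 = (-92, -156)
Bw3 = (524, 1120)
w3·Bw3 = -222928; w3·w3 = 32800; μ ≈ -222928/32800 = -6.7966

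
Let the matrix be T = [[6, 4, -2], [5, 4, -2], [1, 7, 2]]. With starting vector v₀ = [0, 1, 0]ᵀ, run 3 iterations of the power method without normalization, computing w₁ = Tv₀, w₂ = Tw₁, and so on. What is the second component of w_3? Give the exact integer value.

126

w1 = Tv₀ = (6·0 + 4·1 + (-2)·0; 5·0 + 4·1 + (-2)·0; 1·0 + 7·1 + 2·0) = (4, 4, 7)
w2 = Tw1 = (6·4 + 4·4 + (-2)·7; 5·4 + 4·4 + (-2)·7; 1·4 + 7·4 + 2·7) = (26, 22, 46)
w3 = Tw2 = (152, 126, 272)
The requested component of w3 is 126.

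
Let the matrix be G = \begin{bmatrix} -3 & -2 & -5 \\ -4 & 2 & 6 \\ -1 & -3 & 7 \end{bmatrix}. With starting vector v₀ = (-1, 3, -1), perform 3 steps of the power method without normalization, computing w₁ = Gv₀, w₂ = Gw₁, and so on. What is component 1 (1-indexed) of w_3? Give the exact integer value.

592

w1 = Gv₀ = (2, 4, -15)
w2 = Gw1 = (61, -90, -119)
w3 = Gw2 = (592, -1138, -624)
The requested component of w3 is 592.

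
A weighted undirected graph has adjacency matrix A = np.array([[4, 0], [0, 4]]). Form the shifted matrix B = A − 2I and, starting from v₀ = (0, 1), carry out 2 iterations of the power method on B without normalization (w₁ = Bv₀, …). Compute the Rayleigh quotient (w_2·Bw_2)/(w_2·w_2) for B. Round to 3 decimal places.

B = A − 2I has rows (2, 0); (0, 2)
w1 = Bv₀ = (0, 2)
w2 = Bw1 = (0, 4)
Bw2 = (0, 8)
w2·Bw2 = 32; w2·w2 = 16; μ ≈ 32/16 = 2.000

μ ≈ 2.000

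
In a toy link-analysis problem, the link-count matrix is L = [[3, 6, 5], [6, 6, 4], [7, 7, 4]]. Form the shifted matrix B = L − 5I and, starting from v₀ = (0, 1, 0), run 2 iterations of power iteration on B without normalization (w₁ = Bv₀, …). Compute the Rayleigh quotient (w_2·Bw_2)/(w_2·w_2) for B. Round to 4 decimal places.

9.9627

B = L − 5I has rows (-2, 6, 5); (6, 1, 4); (7, 7, -1)
w1 = Bv₀ = (6, 1, 7)
w2 = Bw1 = (29, 65, 42)
Bw2 = (542, 407, 616)
w2·Bw2 = 68045; w2·w2 = 6830; μ ≈ 68045/6830 = 9.9627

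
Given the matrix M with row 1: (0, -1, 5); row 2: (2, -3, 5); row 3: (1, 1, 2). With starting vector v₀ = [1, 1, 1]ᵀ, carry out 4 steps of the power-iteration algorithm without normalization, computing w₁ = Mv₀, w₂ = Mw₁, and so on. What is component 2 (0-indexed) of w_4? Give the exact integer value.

256

w1 = Mv₀ = (0·1 + (-1)·1 + 5·1; 2·1 + (-3)·1 + 5·1; 1·1 + 1·1 + 2·1) = (4, 4, 4)
w2 = Mw1 = (0·4 + (-1)·4 + 5·4; 2·4 + (-3)·4 + 5·4; 1·4 + 1·4 + 2·4) = (16, 16, 16)
w3 = Mw2 = (64, 64, 64)
w4 = Mw3 = (256, 256, 256)
The requested component of w4 is 256.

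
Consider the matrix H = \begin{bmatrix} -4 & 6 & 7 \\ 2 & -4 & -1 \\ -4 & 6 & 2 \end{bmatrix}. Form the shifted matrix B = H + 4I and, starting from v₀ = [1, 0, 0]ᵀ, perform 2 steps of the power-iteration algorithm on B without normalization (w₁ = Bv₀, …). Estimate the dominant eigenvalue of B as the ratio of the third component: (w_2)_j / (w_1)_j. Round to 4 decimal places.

3.0000

B = H + 4I has rows (0, 6, 7); (2, 0, -1); (-4, 6, 6)
w1 = Bv₀ = (0·1 + 6·0 + 7·0; 2·1 + 0·0 + (-1)·0; (-4)·1 + 6·0 + 6·0) = (0, 2, -4)
w2 = Bw1 = (0·0 + 6·2 + 7·(-4); 2·0 + 0·2 + (-1)·(-4); (-4)·0 + 6·2 + 6·(-4)) = (-16, 4, -12)
Ratio: -12/-4 = 3.0000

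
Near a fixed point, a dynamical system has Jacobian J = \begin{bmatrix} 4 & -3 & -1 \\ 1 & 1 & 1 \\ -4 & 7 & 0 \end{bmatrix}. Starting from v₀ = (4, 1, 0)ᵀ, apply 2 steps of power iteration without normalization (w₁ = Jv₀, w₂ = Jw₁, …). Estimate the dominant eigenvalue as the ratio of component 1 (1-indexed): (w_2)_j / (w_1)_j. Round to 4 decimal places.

w1 = Jv₀ = (4·4 + (-3)·1 + (-1)·0; 1·4 + 1·1 + 1·0; (-4)·4 + 7·1 + 0·0) = (13, 5, -9)
w2 = Jw1 = (4·13 + (-3)·5 + (-1)·(-9); 1·13 + 1·5 + 1·(-9); (-4)·13 + 7·5 + 0·(-9)) = (46, 9, -17)
Ratio at component: 46 / 13 = 3.5385

3.5385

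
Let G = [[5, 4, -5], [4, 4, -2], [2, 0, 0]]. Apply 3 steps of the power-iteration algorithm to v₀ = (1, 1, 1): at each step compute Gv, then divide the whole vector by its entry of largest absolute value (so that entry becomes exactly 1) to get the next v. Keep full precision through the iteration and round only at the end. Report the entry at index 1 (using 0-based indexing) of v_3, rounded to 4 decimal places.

Gv0 = (4.00000, 6.00000, 2.00000); divide by 6.00000 → v1 = (0.66667, 1.00000, 0.33333)
Gv1 = (5.66667, 6.00000, 1.33333); divide by 6.00000 → v2 = (0.94444, 1.00000, 0.22222)
Gv2 = (7.61111, 7.33333, 1.88889); divide by 7.61111 → v3 = (1.00000, 0.96350, 0.24818)
Requested entry of v3: 264/274 = 0.9635

0.9635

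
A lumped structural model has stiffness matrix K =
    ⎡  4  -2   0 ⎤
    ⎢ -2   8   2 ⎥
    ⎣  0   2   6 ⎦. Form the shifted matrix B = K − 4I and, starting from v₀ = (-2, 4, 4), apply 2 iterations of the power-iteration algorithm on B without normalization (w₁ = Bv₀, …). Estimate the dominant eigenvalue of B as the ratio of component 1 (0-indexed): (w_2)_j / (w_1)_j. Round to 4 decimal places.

μ ≈ 5.7143

B = K − 4I has rows (0, -2, 0); (-2, 4, 2); (0, 2, 2)
w1 = Bv₀ = (0·(-2) + (-2)·4 + 0·4; (-2)·(-2) + 4·4 + 2·4; 0·(-2) + 2·4 + 2·4) = (-8, 28, 16)
w2 = Bw1 = (0·(-8) + (-2)·28 + 0·16; (-2)·(-8) + 4·28 + 2·16; 0·(-8) + 2·28 + 2·16) = (-56, 160, 88)
Ratio: 160/28 = 5.7143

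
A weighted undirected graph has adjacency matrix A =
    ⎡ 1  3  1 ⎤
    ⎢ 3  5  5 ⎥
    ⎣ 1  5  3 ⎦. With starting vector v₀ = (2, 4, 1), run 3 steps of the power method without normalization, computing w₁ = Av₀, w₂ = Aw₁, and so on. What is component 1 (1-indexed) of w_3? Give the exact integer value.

1353

w1 = Av₀ = (1·2 + 3·4 + 1·1; 3·2 + 5·4 + 5·1; 1·2 + 5·4 + 3·1) = (15, 31, 25)
w2 = Aw1 = (1·15 + 3·31 + 1·25; 3·15 + 5·31 + 5·25; 1·15 + 5·31 + 3·25) = (133, 325, 245)
w3 = Aw2 = (1353, 3249, 2493)
The requested component of w3 is 1353.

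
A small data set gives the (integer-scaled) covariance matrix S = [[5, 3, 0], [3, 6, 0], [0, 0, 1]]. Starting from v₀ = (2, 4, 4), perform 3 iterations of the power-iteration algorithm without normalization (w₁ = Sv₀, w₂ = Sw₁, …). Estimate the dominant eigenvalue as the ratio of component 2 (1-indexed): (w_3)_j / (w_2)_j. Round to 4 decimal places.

w1 = Sv₀ = (22, 30, 4)
w2 = Sw1 = (200, 246, 4)
w3 = Sw2 = (1738, 2076, 4)
Ratio at component: 2076 / 246 = 8.4390

8.4390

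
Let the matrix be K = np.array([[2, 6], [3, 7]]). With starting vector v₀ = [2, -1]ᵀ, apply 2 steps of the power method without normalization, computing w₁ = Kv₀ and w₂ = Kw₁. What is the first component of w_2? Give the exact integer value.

w1 = Kv₀ = (-2, -1)
w2 = Kw1 = (-10, -13)
The requested component of w2 is -10.

-10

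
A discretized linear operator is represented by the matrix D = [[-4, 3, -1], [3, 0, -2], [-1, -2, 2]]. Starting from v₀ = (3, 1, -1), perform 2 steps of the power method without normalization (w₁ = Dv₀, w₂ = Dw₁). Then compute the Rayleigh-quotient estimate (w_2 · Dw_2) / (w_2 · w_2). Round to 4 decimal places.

-3.3909

w1 = Dv₀ = (-8, 11, -7)
w2 = Dw1 = (72, -10, -28)
Dw2 = (-290, 272, -108)
w2·Dw2 = 72·(-290) + (-10)·272 + (-28)·(-108) = -20576; w2·w2 = 72·72 + (-10)·(-10) + (-28)·(-28) = 6068
λ ≈ -20576/6068 = -3.3909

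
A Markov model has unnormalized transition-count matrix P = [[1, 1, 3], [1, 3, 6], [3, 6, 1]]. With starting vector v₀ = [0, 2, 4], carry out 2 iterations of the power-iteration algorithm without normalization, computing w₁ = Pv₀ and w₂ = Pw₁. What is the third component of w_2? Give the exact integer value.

w1 = Pv₀ = (1·0 + 1·2 + 3·4; 1·0 + 3·2 + 6·4; 3·0 + 6·2 + 1·4) = (14, 30, 16)
w2 = Pw1 = (1·14 + 1·30 + 3·16; 1·14 + 3·30 + 6·16; 3·14 + 6·30 + 1·16) = (92, 200, 238)
The requested component of w2 is 238.

238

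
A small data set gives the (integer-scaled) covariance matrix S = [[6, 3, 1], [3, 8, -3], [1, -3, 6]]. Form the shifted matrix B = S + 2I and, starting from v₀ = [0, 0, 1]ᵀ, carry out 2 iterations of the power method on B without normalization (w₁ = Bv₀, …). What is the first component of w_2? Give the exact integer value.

B = S + 2I has rows (8, 3, 1); (3, 10, -3); (1, -3, 8)
w1 = Bv₀ = (8·0 + 3·0 + 1·1; 3·0 + 10·0 + (-3)·1; 1·0 + (-3)·0 + 8·1) = (1, -3, 8)
w2 = Bw1 = (8·1 + 3·(-3) + 1·8; 3·1 + 10·(-3) + (-3)·8; 1·1 + (-3)·(-3) + 8·8) = (7, -51, 74)
Requested component of w2: 7

7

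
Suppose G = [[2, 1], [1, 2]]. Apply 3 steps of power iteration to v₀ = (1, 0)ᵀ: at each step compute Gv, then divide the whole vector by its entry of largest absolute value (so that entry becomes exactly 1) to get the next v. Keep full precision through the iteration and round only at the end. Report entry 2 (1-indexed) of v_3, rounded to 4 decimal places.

0.9286

Gv0 = (2.00000, 1.00000); divide by 2.00000 → v1 = (1.00000, 0.50000)
Gv1 = (2.50000, 2.00000); divide by 2.50000 → v2 = (1.00000, 0.80000)
Gv2 = (2.80000, 2.60000); divide by 2.80000 → v3 = (1.00000, 0.92857)
Requested entry of v3: 13/14 = 0.9286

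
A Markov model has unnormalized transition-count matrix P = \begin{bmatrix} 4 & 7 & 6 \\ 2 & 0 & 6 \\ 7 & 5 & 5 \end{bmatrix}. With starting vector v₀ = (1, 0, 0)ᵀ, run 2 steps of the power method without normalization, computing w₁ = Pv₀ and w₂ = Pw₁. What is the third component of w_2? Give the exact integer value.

73

w1 = Pv₀ = (4, 2, 7)
w2 = Pw1 = (72, 50, 73)
The requested component of w2 is 73.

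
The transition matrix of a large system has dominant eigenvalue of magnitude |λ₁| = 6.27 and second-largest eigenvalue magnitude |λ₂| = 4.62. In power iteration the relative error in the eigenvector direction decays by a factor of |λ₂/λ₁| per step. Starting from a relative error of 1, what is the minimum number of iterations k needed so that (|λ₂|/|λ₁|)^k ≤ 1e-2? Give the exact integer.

16

|λ₂/λ₁| = 4.62/6.27 = 0.73684
Need k ≥ ln(1e-2) / ln(0.73684) = -4.6052 / -0.3054 ≈ 15.080
Smallest integer k satisfying the bound: 16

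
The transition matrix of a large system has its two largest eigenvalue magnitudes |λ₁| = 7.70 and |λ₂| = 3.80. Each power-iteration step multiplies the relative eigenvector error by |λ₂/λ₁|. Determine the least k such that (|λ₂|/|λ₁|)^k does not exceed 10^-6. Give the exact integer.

20

|λ₂/λ₁| = 3.80/7.70 = 0.49351
Need k ≥ ln(10^-6) / ln(0.49351) = -13.8155 / -0.7062 ≈ 19.563
Smallest integer k satisfying the bound: 20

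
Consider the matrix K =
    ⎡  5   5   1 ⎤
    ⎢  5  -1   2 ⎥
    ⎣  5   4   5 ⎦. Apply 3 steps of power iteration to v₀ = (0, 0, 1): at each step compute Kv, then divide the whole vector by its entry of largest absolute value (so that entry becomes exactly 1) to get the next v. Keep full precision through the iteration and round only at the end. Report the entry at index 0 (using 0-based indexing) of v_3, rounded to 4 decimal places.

Kv0 = (1.00000, 2.00000, 5.00000); divide by 5.00000 → v1 = (0.20000, 0.40000, 1.00000)
Kv1 = (4.00000, 2.60000, 7.60000); divide by 7.60000 → v2 = (0.52632, 0.34211, 1.00000)
Kv2 = (5.34211, 4.28947, 9.00000); divide by 9.00000 → v3 = (0.59357, 0.47661, 1.00000)
Requested entry of v3: 203/342 = 0.5936

0.5936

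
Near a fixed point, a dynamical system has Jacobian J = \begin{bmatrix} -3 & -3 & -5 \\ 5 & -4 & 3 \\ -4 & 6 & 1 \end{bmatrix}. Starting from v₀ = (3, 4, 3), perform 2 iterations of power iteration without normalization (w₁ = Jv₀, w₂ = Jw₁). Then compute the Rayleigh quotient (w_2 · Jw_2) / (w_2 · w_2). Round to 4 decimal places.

w1 = Jv₀ = ((-3)·3 + (-3)·4 + (-5)·3; 5·3 + (-4)·4 + 3·3; (-4)·3 + 6·4 + 1·3) = (-36, 8, 15)
w2 = Jw1 = ((-3)·(-36) + (-3)·8 + (-5)·15; 5·(-36) + (-4)·8 + 3·15; (-4)·(-36) + 6·8 + 1·15) = (9, -167, 207)
Jw2 = (-561, 1334, -831)
w2·Jw2 = 9·(-561) + (-167)·1334 + 207·(-831) = -399844; w2·w2 = 9·9 + (-167)·(-167) + 207·207 = 70819
λ ≈ -399844/70819 = -5.6460

-5.6460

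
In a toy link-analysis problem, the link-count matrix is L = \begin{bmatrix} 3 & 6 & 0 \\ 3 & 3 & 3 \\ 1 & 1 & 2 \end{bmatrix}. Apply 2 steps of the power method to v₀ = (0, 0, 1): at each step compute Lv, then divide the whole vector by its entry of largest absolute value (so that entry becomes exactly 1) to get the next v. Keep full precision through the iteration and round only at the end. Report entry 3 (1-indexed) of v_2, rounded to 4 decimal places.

Lv0 = (0.00000, 3.00000, 2.00000); divide by 3.00000 → v1 = (0.00000, 1.00000, 0.66667)
Lv1 = (6.00000, 5.00000, 2.33333); divide by 6.00000 → v2 = (1.00000, 0.83333, 0.38889)
Requested entry of v2: 7/18 = 0.3889

0.3889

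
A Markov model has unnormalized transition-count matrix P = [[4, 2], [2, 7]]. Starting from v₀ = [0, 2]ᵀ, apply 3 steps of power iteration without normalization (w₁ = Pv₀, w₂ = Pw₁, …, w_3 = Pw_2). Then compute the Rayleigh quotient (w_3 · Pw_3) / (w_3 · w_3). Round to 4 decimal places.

w1 = Pv₀ = (4·0 + 2·2; 2·0 + 7·2) = (4, 14)
w2 = Pw1 = (4·4 + 2·14; 2·4 + 7·14) = (44, 106)
w3 = Pw2 = (388, 830)
Pw3 = (3212, 6586)
w3·Pw3 = 388·3212 + 830·6586 = 6712636; w3·w3 = 388·388 + 830·830 = 839444
λ ≈ 6712636/839444 = 7.9965

7.9965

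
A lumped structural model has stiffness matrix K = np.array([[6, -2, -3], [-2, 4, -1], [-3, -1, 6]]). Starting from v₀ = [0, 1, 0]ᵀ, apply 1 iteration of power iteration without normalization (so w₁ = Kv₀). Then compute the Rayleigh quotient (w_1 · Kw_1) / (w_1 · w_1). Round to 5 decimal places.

λ ≈ 5.80952

w1 = Kv₀ = (-2, 4, -1)
Kw1 = (-17, 21, -4)
w1·Kw1 = (-2)·(-17) + 4·21 + (-1)·(-4) = 122; w1·w1 = (-2)·(-2) + 4·4 + (-1)·(-1) = 21
λ ≈ 122/21 = 5.80952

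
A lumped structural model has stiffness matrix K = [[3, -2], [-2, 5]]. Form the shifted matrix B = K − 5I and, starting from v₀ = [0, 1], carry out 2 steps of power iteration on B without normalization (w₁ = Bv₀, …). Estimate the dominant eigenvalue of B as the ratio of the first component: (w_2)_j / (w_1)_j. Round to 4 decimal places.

-2.0000

B = K − 5I has rows (-2, -2); (-2, 0)
w1 = Bv₀ = ((-2)·0 + (-2)·1; (-2)·0 + 0·1) = (-2, 0)
w2 = Bw1 = ((-2)·(-2) + (-2)·0; (-2)·(-2) + 0·0) = (4, 4)
Ratio: 4/-2 = -2.0000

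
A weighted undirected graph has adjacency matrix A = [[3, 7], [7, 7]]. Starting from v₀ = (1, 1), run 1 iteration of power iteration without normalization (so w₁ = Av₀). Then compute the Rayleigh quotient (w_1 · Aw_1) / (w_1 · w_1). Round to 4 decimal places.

w1 = Av₀ = (10, 14)
Aw1 = (128, 168)
w1·Aw1 = 10·128 + 14·168 = 3632; w1·w1 = 10·10 + 14·14 = 296
λ ≈ 3632/296 = 12.2703

12.2703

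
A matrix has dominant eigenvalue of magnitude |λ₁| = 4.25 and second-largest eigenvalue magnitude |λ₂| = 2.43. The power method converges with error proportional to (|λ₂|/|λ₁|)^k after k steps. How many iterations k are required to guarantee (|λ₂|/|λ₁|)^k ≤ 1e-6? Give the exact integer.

|λ₂/λ₁| = 2.43/4.25 = 0.57176
Need k ≥ ln(1e-6) / ln(0.57176) = -13.8155 / -0.5590 ≈ 24.713
Smallest integer k satisfying the bound: 25

25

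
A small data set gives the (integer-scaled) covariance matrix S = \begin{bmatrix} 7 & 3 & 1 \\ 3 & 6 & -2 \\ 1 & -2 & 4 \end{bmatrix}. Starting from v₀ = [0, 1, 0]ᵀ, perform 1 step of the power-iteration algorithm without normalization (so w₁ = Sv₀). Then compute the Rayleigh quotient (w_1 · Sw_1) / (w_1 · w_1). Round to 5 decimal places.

8.95918

w1 = Sv₀ = (3, 6, -2)
Sw1 = (37, 49, -17)
w1·Sw1 = 3·37 + 6·49 + (-2)·(-17) = 439; w1·w1 = 3·3 + 6·6 + (-2)·(-2) = 49
λ ≈ 439/49 = 8.95918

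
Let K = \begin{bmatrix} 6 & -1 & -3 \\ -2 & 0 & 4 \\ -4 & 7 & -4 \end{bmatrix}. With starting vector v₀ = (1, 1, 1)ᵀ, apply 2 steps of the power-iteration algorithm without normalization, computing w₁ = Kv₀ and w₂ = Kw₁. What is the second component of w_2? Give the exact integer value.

-8

w1 = Kv₀ = (6·1 + (-1)·1 + (-3)·1; (-2)·1 + 0·1 + 4·1; (-4)·1 + 7·1 + (-4)·1) = (2, 2, -1)
w2 = Kw1 = (6·2 + (-1)·2 + (-3)·(-1); (-2)·2 + 0·2 + 4·(-1); (-4)·2 + 7·2 + (-4)·(-1)) = (13, -8, 10)
The requested component of w2 is -8.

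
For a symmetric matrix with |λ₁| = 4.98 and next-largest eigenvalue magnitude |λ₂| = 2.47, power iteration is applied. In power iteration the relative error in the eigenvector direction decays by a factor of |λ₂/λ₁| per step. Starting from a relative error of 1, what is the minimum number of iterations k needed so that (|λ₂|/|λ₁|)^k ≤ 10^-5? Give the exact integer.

17

|λ₂/λ₁| = 2.47/4.98 = 0.49598
Need k ≥ ln(10^-5) / ln(0.49598) = -11.5129 / -0.7012 ≈ 16.419
Smallest integer k satisfying the bound: 17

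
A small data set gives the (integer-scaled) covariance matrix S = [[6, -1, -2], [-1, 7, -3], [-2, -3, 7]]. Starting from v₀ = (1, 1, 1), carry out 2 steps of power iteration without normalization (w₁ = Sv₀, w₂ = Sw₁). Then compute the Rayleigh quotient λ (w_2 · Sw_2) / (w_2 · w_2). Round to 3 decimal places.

w1 = Sv₀ = (6·1 + (-1)·1 + (-2)·1; (-1)·1 + 7·1 + (-3)·1; (-2)·1 + (-3)·1 + 7·1) = (3, 3, 2)
w2 = Sw1 = (6·3 + (-1)·3 + (-2)·2; (-1)·3 + 7·3 + (-3)·2; (-2)·3 + (-3)·3 + 7·2) = (11, 12, -1)
Sw2 = (56, 76, -65)
w2·Sw2 = 11·56 + 12·76 + (-1)·(-65) = 1593; w2·w2 = 11·11 + 12·12 + (-1)·(-1) = 266
λ ≈ 1593/266 = 5.989

5.989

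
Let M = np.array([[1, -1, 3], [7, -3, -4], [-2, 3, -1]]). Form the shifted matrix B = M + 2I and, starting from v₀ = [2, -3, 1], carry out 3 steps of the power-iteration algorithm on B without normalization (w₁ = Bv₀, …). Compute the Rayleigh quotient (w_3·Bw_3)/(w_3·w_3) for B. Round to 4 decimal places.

B = M + 2I has rows (3, -1, 3); (7, -1, -4); (-2, 3, 1)
w1 = Bv₀ = (12, 13, -12)
w2 = Bw1 = (-13, 119, 3)
w3 = Bw2 = (-149, -222, 386)
Bw3 = (933, -2365, 18)
w3·Bw3 = 392961; w3·w3 = 220481; μ ≈ 392961/220481 = 1.7823

μ ≈ 1.7823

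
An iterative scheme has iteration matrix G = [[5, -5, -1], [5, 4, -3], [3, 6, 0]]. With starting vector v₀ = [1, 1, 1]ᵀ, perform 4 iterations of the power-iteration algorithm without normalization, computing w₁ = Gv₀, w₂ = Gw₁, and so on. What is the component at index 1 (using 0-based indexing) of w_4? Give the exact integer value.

-1929

w1 = Gv₀ = (5·1 + (-5)·1 + (-1)·1; 5·1 + 4·1 + (-3)·1; 3·1 + 6·1 + 0·1) = (-1, 6, 9)
w2 = Gw1 = (5·(-1) + (-5)·6 + (-1)·9; 5·(-1) + 4·6 + (-3)·9; 3·(-1) + 6·6 + 0·9) = (-44, -8, 33)
w3 = Gw2 = (-213, -351, -180)
w4 = Gw3 = (870, -1929, -2745)
The requested component of w4 is -1929.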